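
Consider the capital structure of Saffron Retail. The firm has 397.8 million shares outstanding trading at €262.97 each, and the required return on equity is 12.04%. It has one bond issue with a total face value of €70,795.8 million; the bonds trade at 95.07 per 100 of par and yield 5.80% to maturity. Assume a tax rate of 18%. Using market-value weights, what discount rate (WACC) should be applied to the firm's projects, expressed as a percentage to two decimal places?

Market value of equity E = 262.97 × 397.8m = 104609.466m. Market value of debt D = 70795.8m × 95.07/100 = 67305.56706m.
Total capital V = 104609.466 + 67305.56706 = 171915.03306.
Equity: weight = 104609.466/171915.03306 = 0.6085; cost = 12.04%.
Bonds outstanding: weight = 67305.56706/171915.03306 = 0.3915; after-tax cost = 5.8% × (1 − 18%) = 4.7560%.
WACC = 0.6085 × 12.0400% + 0.3915 × 4.7560% = 9.1883%.

9.19%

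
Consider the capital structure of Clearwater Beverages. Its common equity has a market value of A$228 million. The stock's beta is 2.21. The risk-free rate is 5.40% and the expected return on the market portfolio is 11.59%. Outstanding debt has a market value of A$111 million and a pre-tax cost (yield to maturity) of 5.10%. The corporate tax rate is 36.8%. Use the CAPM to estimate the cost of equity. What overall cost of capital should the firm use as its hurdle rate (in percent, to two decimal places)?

13.89%

Market risk premium = 11.59% − 5.4% = 6.19%.
Cost of equity via CAPM: Re = 5.4% + 2.21 × 6.19% = 19.0799%.
Total capital V = 228 + 111 = 339.
Equity: weight = 228/339 = 0.6726; cost = 19.0799%.
Debt: weight = 111/339 = 0.3274; after-tax cost = 5.1% × (1 − 36.8%) = 3.2232%.
WACC = 0.6726 × 19.0799% + 0.3274 × 3.2232% = 13.8879%.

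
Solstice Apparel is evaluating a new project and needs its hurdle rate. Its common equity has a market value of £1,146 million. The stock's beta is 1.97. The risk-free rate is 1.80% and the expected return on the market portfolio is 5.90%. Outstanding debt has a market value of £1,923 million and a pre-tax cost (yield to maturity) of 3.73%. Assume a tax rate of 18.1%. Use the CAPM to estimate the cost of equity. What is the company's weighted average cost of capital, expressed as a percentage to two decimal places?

5.60%

Market risk premium = 5.9% − 1.8% = 4.1%.
Cost of equity via CAPM: Re = 1.8% + 1.97 × 4.1% = 9.8770%.
Total capital V = 1146 + 1923 = 3069.
Equity: weight = 1146/3069 = 0.3734; cost = 9.877%.
Debt: weight = 1923/3069 = 0.6266; after-tax cost = 3.73% × (1 − 18.1%) = 3.0549%.
WACC = 0.3734 × 9.8770% + 0.6266 × 3.0549% = 5.6023%.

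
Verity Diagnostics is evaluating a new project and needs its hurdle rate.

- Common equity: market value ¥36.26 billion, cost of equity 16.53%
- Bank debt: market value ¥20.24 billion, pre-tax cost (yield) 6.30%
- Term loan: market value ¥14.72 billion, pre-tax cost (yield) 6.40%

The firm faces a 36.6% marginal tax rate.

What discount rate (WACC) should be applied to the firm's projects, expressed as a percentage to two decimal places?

10.39%

Total capital V = 36.26 + 20.24 + 14.72 = 71.22.
Equity: weight = 36.26/71.22 = 0.5091; cost = 16.53%.
Bank debt: weight = 20.24/71.22 = 0.2842; after-tax cost = 6.3% × (1 − 36.6%) = 3.9942%.
Term loan: weight = 14.72/71.22 = 0.2067; after-tax cost = 6.4% × (1 − 36.6%) = 4.0576%.
WACC = 0.5091 × 16.5300% + 0.2842 × 3.9942% + 0.2067 × 4.0576% = 10.3896%.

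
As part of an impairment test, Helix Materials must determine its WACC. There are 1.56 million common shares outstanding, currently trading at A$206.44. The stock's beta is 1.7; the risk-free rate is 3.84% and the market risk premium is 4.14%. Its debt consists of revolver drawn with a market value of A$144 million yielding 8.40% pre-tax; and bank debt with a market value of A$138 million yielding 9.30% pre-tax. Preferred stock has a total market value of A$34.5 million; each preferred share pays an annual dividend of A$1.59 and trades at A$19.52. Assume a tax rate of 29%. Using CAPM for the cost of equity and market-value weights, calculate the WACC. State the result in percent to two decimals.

8.70%

Cost of equity via CAPM: Re = 3.84% + 1.7 × 4.14% = 10.8780%.
Cost of preferred: Rp = 1.59 / 19.52 = 8.1455%.
Market value of equity E = 206.44 × 1.56m = 322.0464m.
Total capital V = 322.0464 + 34.5 + 144 + 138 = 638.5464.
Equity: weight = 322.0464/638.5464 = 0.5043; cost = 10.878%.
Preferred: weight = 34.5/638.5464 = 0.0540; cost = 8.1455%.
Revolver drawn: weight = 144/638.5464 = 0.2255; after-tax cost = 8.4% × (1 − 29%) = 5.9640%.
Bank debt: weight = 138/638.5464 = 0.2161; after-tax cost = 9.3% × (1 − 29%) = 6.6030%.
WACC = 0.5043 × 10.8780% + 0.0540 × 8.1455% + 0.2255 × 5.9640% + 0.2161 × 6.6030% = 8.6983%.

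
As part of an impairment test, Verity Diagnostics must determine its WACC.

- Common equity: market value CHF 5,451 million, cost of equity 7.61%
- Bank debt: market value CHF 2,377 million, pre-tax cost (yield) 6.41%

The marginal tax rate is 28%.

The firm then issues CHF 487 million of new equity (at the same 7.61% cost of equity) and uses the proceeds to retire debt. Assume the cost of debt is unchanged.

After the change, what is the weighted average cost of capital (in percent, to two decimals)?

6.89%

After the change:
Total capital V = 5938 + 1890 = 7828.
Equity: weight = 5938/7828 = 0.7586; cost = 7.61%.
Bank debt: weight = 1890/7828 = 0.2414; after-tax cost = 6.41% × (1 − 28%) = 4.6152%.
WACC = 0.7586 × 7.6100% + 0.2414 × 4.6152% = 6.8869%.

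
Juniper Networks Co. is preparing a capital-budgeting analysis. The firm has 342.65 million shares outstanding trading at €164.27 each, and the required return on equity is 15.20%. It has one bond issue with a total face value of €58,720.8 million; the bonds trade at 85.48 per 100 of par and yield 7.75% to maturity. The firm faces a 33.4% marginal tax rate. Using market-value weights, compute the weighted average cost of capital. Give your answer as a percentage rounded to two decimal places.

Market value of equity E = 164.27 × 342.65m = 56287.1155m. Market value of debt D = 58720.8m × 85.48/100 = 50194.53984m.
Total capital V = 56287.1155 + 50194.53984 = 106481.65534.
Equity: weight = 56287.1155/106481.65534 = 0.5286; cost = 15.2%.
Bonds outstanding: weight = 50194.53984/106481.65534 = 0.4714; after-tax cost = 7.75% × (1 − 33.4%) = 5.1615%.
WACC = 0.5286 × 15.2000% + 0.4714 × 5.1615% = 10.4679%.

10.47%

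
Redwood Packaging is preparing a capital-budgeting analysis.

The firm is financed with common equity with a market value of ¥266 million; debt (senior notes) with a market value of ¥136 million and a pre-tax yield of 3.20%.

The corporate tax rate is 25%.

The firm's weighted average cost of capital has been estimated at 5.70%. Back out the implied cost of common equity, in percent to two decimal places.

7.39%

Total capital V = 266 + 136 = 402.
Equity weight = 266/402 = 0.6617.
Senior notes weight = 136/402 = 0.3383.
Debt contribution = 0.3383 × 3.2% × (1 − 25%) = 0.8119%.
Required equity contribution = 5.7% − 0.8119% = 4.8881%.
Re = 4.8881% / 0.6617 = 7.3872%.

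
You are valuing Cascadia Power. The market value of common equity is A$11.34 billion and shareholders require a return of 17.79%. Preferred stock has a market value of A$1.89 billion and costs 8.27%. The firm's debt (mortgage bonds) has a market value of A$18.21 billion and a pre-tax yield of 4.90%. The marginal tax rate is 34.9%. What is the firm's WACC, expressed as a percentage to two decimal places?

Total capital V = 11.34 + 1.89 + 18.21 = 31.44.
Equity: weight = 11.34/31.44 = 0.3607; cost = 17.79%.
Preferred: weight = 1.89/31.44 = 0.0601; cost = 8.27%.
Mortgage bonds: weight = 18.21/31.44 = 0.5792; after-tax cost = 4.9% × (1 − 34.9%) = 3.1899%.
WACC = 0.3607 × 17.7900% + 0.0601 × 8.2700% + 0.5792 × 3.1899% = 8.7614%.

8.76%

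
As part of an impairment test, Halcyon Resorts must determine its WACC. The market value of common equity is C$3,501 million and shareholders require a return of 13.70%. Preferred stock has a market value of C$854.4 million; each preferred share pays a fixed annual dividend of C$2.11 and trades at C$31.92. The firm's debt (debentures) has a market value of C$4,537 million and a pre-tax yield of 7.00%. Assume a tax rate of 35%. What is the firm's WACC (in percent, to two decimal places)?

8.35%

Cost of preferred: Rp = 2.11 / 31.92 = 6.6103%.
Total capital V = 3501 + 854.4 + 4537 = 8892.4.
Equity: weight = 3501/8892.4 = 0.3937; cost = 13.7%.
Preferred: weight = 854.4/8892.4 = 0.0961; cost = 6.6103%.
Debentures: weight = 4537/8892.4 = 0.5102; after-tax cost = 7% × (1 − 35%) = 4.5500%.
WACC = 0.3937 × 13.7000% + 0.0961 × 6.6103% + 0.5102 × 4.5500% = 8.3504%.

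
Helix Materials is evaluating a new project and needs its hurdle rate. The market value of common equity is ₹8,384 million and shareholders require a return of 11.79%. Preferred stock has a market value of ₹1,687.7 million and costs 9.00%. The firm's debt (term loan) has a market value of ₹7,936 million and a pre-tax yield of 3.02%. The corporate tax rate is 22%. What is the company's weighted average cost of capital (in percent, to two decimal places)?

7.37%

Total capital V = 8384 + 1687.7 + 7936 = 18007.7.
Equity: weight = 8384/18007.7 = 0.4656; cost = 11.79%.
Preferred: weight = 1687.7/18007.7 = 0.0937; cost = 9%.
Term loan: weight = 7936/18007.7 = 0.4407; after-tax cost = 3.02% × (1 − 22%) = 2.3556%.
WACC = 0.4656 × 11.7900% + 0.0937 × 9.0000% + 0.4407 × 2.3556% = 7.3708%.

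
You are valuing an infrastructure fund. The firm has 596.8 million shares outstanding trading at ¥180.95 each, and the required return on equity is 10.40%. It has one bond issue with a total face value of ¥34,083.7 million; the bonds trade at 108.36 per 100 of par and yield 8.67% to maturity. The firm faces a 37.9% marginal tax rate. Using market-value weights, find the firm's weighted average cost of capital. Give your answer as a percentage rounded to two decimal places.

9.12%

Market value of equity E = 180.95 × 596.8m = 107990.96m. Market value of debt D = 34083.7m × 108.36/100 = 36933.09732m.
Total capital V = 107990.96 + 36933.09732 = 144924.05732.
Equity: weight = 107990.96/144924.05732 = 0.7452; cost = 10.4%.
Bonds outstanding: weight = 36933.09732/144924.05732 = 0.2548; after-tax cost = 8.67% × (1 − 37.9%) = 5.3841%.
WACC = 0.7452 × 10.4000% + 0.2548 × 5.3841% = 9.1217%.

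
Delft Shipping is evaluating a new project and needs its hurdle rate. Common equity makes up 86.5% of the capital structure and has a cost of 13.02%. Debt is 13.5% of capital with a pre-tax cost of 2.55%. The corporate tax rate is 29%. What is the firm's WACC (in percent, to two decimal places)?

After-tax cost of debt = 2.55% × (1 − 29%) = 1.8105%.
WACC = 0.865 × 13.0200% + 0.135 × 1.8105% = 11.5067%.

11.51%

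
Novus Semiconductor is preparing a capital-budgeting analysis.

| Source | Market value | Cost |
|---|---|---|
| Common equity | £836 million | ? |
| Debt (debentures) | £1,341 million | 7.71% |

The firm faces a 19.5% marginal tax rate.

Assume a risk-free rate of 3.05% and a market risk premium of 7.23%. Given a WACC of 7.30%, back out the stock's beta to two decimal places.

Total capital V = 836 + 1341 = 2177.
Equity weight = 836/2177 = 0.3840.
Debentures weight = 1341/2177 = 0.6160.
Debt contribution = 0.6160 × 7.71% × (1 − 19.5%) = 3.8231%.
Required equity contribution = 7.3% − 3.8231% = 3.4769%  ⇒  Re = 9.0540%.
CAPM: 9.0540% = 3.05% + β × 7.23%  ⇒  β = 0.8304.

0.83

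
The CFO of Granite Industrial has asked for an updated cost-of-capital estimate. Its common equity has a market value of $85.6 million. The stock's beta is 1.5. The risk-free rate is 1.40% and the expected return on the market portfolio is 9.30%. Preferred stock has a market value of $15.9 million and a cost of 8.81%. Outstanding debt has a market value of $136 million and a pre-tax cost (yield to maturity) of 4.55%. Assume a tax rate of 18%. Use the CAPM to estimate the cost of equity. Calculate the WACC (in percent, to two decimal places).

7.50%

Market risk premium = 9.3% − 1.4% = 7.9%.
Cost of equity via CAPM: Re = 1.4% + 1.5 × 7.9% = 13.2500%.
Total capital V = 85.6 + 15.9 + 136 = 237.5.
Equity: weight = 85.6/237.5 = 0.3604; cost = 13.25%.
Preferred: weight = 15.9/237.5 = 0.0669; cost = 8.81%.
Debt: weight = 136/237.5 = 0.5726; after-tax cost = 4.55% × (1 − 18%) = 3.7310%.
WACC = 0.3604 × 13.2500% + 0.0669 × 8.8100% + 0.5726 × 3.7310% = 7.5019%.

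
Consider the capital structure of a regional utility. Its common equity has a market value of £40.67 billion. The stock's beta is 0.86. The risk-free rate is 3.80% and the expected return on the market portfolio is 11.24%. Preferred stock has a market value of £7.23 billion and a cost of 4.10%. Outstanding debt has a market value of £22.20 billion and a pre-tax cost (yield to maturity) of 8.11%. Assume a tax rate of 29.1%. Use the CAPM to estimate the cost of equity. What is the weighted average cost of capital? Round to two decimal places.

Market risk premium = 11.24% − 3.8% = 7.44%.
Cost of equity via CAPM: Re = 3.8% + 0.86 × 7.44% = 10.1984%.
Total capital V = 40.67 + 7.23 + 22.2 = 70.1.
Equity: weight = 40.67/70.1 = 0.5802; cost = 10.1984%.
Preferred: weight = 7.23/70.1 = 0.1031; cost = 4.1%.
Debt: weight = 22.2/70.1 = 0.3167; after-tax cost = 8.11% × (1 − 29.1%) = 5.7500%.
WACC = 0.5802 × 10.1984% + 0.1031 × 4.1000% + 0.3167 × 5.7500% = 8.1607%.

8.16%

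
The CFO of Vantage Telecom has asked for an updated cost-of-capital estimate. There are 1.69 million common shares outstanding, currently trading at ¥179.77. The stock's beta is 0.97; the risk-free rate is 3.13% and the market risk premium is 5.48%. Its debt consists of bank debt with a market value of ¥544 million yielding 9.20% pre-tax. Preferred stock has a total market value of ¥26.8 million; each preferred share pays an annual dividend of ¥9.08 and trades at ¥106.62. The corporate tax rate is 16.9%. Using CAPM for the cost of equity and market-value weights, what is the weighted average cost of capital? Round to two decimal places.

7.95%

Cost of equity via CAPM: Re = 3.13% + 0.97 × 5.48% = 8.4456%.
Cost of preferred: Rp = 9.08 / 106.62 = 8.5162%.
Market value of equity E = 179.77 × 1.69m = 303.8113m.
Total capital V = 303.8113 + 26.8 + 544 = 874.6113.
Equity: weight = 303.8113/874.6113 = 0.3474; cost = 8.4456%.
Preferred: weight = 26.8/874.6113 = 0.0306; cost = 8.5162%.
Bank debt: weight = 544/874.6113 = 0.6220; after-tax cost = 9.2% × (1 − 16.9%) = 7.6452%.
WACC = 0.3474 × 8.4456% + 0.0306 × 8.5162% + 0.6220 × 7.6452% = 7.9499%.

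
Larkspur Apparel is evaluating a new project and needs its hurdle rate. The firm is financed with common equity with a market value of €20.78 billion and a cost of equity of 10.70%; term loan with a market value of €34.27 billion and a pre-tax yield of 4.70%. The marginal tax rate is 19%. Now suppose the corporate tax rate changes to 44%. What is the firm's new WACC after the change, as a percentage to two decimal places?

After the change:
Total capital V = 20.78 + 34.27 = 55.05.
Equity: weight = 20.78/55.05 = 0.3775; cost = 10.7%.
Term loan: weight = 34.27/55.05 = 0.6225; after-tax cost = 4.7% × (1 − 44%) = 2.6320%.
WACC = 0.3775 × 10.7000% + 0.6225 × 2.6320% = 5.6775%.

5.68%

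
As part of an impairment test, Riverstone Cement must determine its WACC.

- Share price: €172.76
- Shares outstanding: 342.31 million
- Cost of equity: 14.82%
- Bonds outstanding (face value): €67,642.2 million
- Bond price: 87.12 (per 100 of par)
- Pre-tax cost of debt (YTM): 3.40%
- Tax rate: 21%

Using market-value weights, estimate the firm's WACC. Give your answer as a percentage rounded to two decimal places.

Market value of equity E = 172.76 × 342.31m = 59137.4756m. Market value of debt D = 67642.2m × 87.12/100 = 58929.88464m.
Total capital V = 59137.4756 + 58929.88464 = 118067.36024.
Equity: weight = 59137.4756/118067.36024 = 0.5009; cost = 14.82%.
Bonds outstanding: weight = 58929.88464/118067.36024 = 0.4991; after-tax cost = 3.4% × (1 − 21%) = 2.6860%.
WACC = 0.5009 × 14.8200% + 0.4991 × 2.6860% = 8.7637%.

8.76%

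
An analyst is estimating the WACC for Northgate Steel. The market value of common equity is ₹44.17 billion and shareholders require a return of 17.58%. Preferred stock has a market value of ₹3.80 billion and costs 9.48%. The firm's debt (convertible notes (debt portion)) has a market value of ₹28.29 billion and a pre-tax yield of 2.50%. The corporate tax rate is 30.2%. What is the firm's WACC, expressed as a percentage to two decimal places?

Total capital V = 44.17 + 3.8 + 28.29 = 76.26.
Equity: weight = 44.17/76.26 = 0.5792; cost = 17.58%.
Preferred: weight = 3.8/76.26 = 0.0498; cost = 9.48%.
Convertible notes (debt portion): weight = 28.29/76.26 = 0.3710; after-tax cost = 2.5% × (1 − 30.2%) = 1.7450%.
WACC = 0.5792 × 17.5800% + 0.0498 × 9.4800% + 0.3710 × 1.7450% = 11.3021%.

11.30%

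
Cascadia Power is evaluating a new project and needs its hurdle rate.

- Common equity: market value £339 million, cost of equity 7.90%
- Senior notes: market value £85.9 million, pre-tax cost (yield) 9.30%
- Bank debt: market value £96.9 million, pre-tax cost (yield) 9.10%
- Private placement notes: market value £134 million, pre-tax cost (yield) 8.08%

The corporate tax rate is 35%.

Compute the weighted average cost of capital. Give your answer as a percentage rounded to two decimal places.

6.82%

Total capital V = 339 + 85.9 + 96.9 + 134 = 655.8.
Equity: weight = 339/655.8 = 0.5169; cost = 7.9%.
Senior notes: weight = 85.9/655.8 = 0.1310; after-tax cost = 9.3% × (1 − 35%) = 6.0450%.
Bank debt: weight = 96.9/655.8 = 0.1478; after-tax cost = 9.1% × (1 − 35%) = 5.9150%.
Private placement notes: weight = 134/655.8 = 0.2043; after-tax cost = 8.08% × (1 − 35%) = 5.2520%.
WACC = 0.5169 × 7.9000% + 0.1310 × 6.0450% + 0.1478 × 5.9150% + 0.2043 × 5.2520% = 6.8227%.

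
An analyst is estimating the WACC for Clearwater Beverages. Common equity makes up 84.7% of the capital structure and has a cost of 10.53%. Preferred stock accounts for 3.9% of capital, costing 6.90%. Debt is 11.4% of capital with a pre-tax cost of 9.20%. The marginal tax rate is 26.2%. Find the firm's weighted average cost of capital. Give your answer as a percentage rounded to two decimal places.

After-tax cost of debt = 9.2% × (1 − 26.2%) = 6.7896%.
WACC = 0.847 × 10.5300% + 0.039 × 6.9000% + 0.114 × 6.7896% = 9.9620%.

9.96%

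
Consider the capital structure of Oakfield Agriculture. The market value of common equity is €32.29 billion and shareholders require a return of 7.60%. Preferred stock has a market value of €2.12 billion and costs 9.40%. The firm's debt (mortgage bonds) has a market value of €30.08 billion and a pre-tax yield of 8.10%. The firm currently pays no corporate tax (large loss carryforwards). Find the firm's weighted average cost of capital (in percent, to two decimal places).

7.89%

Total capital V = 32.29 + 2.12 + 30.08 = 64.49.
Equity: weight = 32.29/64.49 = 0.5007; cost = 7.6%.
Preferred: weight = 2.12/64.49 = 0.0329; cost = 9.4%.
Mortgage bonds: weight = 30.08/64.49 = 0.4664; after-tax cost = 8.1% × (1 − 0%) = 8.1000%.
WACC = 0.5007 × 7.6000% + 0.0329 × 9.4000% + 0.4664 × 8.1000% = 7.8924%.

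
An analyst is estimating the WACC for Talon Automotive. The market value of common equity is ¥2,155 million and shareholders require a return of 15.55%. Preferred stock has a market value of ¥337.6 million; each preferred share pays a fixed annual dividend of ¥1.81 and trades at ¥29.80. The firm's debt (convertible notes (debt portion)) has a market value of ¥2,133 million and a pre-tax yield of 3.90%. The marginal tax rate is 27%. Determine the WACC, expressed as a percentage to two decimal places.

9.00%

Cost of preferred: Rp = 1.81 / 29.8 = 6.0738%.
Total capital V = 2155 + 337.6 + 2133 = 4625.6.
Equity: weight = 2155/4625.6 = 0.4659; cost = 15.55%.
Preferred: weight = 337.6/4625.6 = 0.0730; cost = 6.0738%.
Convertible notes (debt portion): weight = 2133/4625.6 = 0.4611; after-tax cost = 3.9% × (1 − 27%) = 2.8470%.
WACC = 0.4659 × 15.5500% + 0.0730 × 6.0738% + 0.4611 × 2.8470% = 9.0007%.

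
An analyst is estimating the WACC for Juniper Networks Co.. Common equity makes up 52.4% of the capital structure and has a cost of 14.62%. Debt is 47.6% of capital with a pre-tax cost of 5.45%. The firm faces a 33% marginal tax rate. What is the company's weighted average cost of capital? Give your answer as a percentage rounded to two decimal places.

9.40%

After-tax cost of debt = 5.45% × (1 − 33%) = 3.6515%.
WACC = 0.524 × 14.6200% + 0.476 × 3.6515% = 9.3990%.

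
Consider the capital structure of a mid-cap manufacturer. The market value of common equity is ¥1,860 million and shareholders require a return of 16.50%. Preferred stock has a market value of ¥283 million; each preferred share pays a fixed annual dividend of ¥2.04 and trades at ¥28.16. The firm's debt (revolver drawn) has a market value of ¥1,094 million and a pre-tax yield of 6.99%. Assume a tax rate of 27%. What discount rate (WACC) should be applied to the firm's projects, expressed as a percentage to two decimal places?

Cost of preferred: Rp = 2.04 / 28.16 = 7.2443%.
Total capital V = 1860 + 283 + 1094 = 3237.
Equity: weight = 1860/3237 = 0.5746; cost = 16.5%.
Preferred: weight = 283/3237 = 0.0874; cost = 7.2443%.
Revolver drawn: weight = 1094/3237 = 0.3380; after-tax cost = 6.99% × (1 − 27%) = 5.1027%.
WACC = 0.5746 × 16.5000% + 0.0874 × 7.2443% + 0.3380 × 5.1027% = 11.8389%.

11.84%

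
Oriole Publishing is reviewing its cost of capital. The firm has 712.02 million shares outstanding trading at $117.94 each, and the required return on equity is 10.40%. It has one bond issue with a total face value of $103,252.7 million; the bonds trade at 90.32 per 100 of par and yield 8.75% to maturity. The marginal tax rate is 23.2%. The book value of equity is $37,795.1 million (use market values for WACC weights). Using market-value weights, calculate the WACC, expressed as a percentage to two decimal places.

Market value of equity E = 117.94 × 712.02m = 83975.6388m. Market value of debt D = 103252.7m × 90.32/100 = 93257.83864m.
Total capital V = 83975.6388 + 93257.83864 = 177233.47744.
Equity: weight = 83975.6388/177233.47744 = 0.4738; cost = 10.4%.
Bonds outstanding: weight = 93257.83864/177233.47744 = 0.5262; after-tax cost = 8.75% × (1 − 23.2%) = 6.7200%.
WACC = 0.4738 × 10.4000% + 0.5262 × 6.7200% = 8.4636%.

8.46%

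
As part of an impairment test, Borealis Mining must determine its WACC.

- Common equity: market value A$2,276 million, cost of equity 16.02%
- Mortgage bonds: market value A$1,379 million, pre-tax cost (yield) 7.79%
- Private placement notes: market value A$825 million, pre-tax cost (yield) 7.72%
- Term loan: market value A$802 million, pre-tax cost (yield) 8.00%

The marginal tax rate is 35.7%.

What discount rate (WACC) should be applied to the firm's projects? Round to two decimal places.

Total capital V = 2276 + 1379 + 825 + 802 = 5282.
Equity: weight = 2276/5282 = 0.4309; cost = 16.02%.
Mortgage bonds: weight = 1379/5282 = 0.2611; after-tax cost = 7.79% × (1 − 35.7%) = 5.0090%.
Private placement notes: weight = 825/5282 = 0.1562; after-tax cost = 7.72% × (1 − 35.7%) = 4.9640%.
Term loan: weight = 802/5282 = 0.1518; after-tax cost = 8% × (1 − 35.7%) = 5.1440%.
WACC = 0.4309 × 16.0200% + 0.2611 × 5.0090% + 0.1562 × 4.9640% + 0.1518 × 5.1440% = 9.7671%.

9.77%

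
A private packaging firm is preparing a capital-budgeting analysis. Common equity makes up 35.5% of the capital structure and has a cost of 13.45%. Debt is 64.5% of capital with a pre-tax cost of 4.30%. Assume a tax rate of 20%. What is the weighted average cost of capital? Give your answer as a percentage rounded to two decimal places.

6.99%

After-tax cost of debt = 4.3% × (1 − 20%) = 3.4400%.
WACC = 0.355 × 13.4500% + 0.645 × 3.4400% = 6.9935%.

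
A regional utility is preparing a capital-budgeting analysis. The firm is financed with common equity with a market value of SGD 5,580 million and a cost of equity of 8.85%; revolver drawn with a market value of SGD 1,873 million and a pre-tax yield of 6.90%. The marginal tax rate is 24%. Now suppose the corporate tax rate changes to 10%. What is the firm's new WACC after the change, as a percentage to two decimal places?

After the change:
Total capital V = 5580 + 1873 = 7453.
Equity: weight = 5580/7453 = 0.7487; cost = 8.85%.
Revolver drawn: weight = 1873/7453 = 0.2513; after-tax cost = 6.9% × (1 − 10%) = 6.2100%.
WACC = 0.7487 × 8.8500% + 0.2513 × 6.2100% = 8.1865%.

8.19%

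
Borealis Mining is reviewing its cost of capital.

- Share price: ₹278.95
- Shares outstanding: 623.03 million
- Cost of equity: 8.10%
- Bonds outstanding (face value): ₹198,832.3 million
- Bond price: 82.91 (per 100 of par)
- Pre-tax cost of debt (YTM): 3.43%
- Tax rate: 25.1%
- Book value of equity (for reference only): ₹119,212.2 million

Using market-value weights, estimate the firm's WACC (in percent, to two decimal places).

Market value of equity E = 278.95 × 623.03m = 173794.2185m. Market value of debt D = 198832.3m × 82.91/100 = 164851.85993m.
Total capital V = 173794.2185 + 164851.85993 = 338646.07843.
Equity: weight = 173794.2185/338646.07843 = 0.5132; cost = 8.1%.
Bonds outstanding: weight = 164851.85993/338646.07843 = 0.4868; after-tax cost = 3.43% × (1 − 25.1%) = 2.5691%.
WACC = 0.5132 × 8.1000% + 0.4868 × 2.5691% = 5.4076%.

5.41%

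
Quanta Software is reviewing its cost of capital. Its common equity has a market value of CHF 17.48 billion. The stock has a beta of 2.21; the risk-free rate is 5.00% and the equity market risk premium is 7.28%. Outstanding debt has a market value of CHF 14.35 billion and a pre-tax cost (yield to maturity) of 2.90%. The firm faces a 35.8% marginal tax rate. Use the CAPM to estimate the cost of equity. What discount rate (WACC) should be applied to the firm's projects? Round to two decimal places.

Cost of equity via CAPM: Re = 5.0% + 2.21 × 7.28% = 21.0888%.
Total capital V = 17.48 + 14.35 = 31.83.
Equity: weight = 17.48/31.83 = 0.5492; cost = 21.0888%.
Debt: weight = 14.35/31.83 = 0.4508; after-tax cost = 2.9% × (1 − 35.8%) = 1.8618%.
WACC = 0.5492 × 21.0888% + 0.4508 × 1.8618% = 12.4206%.

12.42%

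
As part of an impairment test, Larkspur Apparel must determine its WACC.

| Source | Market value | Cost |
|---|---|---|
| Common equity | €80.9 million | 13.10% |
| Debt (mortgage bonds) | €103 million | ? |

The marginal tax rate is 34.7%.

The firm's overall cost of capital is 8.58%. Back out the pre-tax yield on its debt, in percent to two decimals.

Total capital V = 80.9 + 103 = 183.9.
Equity weight = 80.9/183.9 = 0.4399.
Mortgage bonds weight = 103/183.9 = 0.5601.
Equity contribution = 0.4399 × 13.1% = 5.7629%.
Remaining for debt = 8.58% − 5.7629% = 2.8171%.
Rd × (1 − 34.7%) × 0.5601 = 2.8171%  ⇒  Rd = 7.7026%.

7.70%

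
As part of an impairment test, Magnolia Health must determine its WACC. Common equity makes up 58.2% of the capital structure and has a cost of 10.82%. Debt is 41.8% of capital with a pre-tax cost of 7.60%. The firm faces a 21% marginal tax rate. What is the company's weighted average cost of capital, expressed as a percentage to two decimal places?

8.81%

After-tax cost of debt = 7.6% × (1 − 21%) = 6.0040%.
WACC = 0.582 × 10.8200% + 0.418 × 6.0040% = 8.8069%.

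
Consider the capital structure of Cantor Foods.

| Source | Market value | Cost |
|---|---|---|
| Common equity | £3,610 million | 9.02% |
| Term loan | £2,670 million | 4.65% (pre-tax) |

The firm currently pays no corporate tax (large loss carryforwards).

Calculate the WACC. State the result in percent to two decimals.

Total capital V = 3610 + 2670 = 6280.
Equity: weight = 3610/6280 = 0.5748; cost = 9.02%.
Term loan: weight = 2670/6280 = 0.4252; after-tax cost = 4.65% × (1 − 0%) = 4.6500%.
WACC = 0.5748 × 9.0200% + 0.4252 × 4.6500% = 7.1621%.

7.16%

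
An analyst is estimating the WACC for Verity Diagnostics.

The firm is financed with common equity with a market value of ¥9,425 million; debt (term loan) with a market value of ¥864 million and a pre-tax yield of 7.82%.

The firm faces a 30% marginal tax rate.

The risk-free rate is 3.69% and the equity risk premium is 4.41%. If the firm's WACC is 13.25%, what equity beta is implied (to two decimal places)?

Total capital V = 9425 + 864 = 10289.
Equity weight = 9425/10289 = 0.9160.
Term loan weight = 864/10289 = 0.0840.
Debt contribution = 0.0840 × 7.82% × (1 − 30%) = 0.4597%.
Required equity contribution = 13.25% − 0.4597% = 12.7903%  ⇒  Re = 13.9628%.
CAPM: 13.9628% = 3.69% + β × 4.41%  ⇒  β = 2.3294.

2.33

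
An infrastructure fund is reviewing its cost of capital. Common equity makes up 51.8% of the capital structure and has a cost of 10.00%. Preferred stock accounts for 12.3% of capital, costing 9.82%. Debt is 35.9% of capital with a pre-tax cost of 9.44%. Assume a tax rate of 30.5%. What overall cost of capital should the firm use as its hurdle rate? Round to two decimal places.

After-tax cost of debt = 9.44% × (1 − 30.5%) = 6.5608%.
WACC = 0.518 × 10.0000% + 0.123 × 9.8200% + 0.359 × 6.5608% = 8.7432%.

8.74%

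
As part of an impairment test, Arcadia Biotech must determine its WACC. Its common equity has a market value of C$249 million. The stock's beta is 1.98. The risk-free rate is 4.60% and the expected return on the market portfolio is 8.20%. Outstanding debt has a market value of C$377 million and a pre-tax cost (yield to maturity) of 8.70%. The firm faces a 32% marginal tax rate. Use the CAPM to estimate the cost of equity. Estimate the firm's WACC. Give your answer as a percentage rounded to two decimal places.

8.23%

Market risk premium = 8.2% − 4.6% = 3.6%.
Cost of equity via CAPM: Re = 4.6% + 1.98 × 3.6% = 11.7280%.
Total capital V = 249 + 377 = 626.
Equity: weight = 249/626 = 0.3978; cost = 11.728%.
Debt: weight = 377/626 = 0.6022; after-tax cost = 8.7% × (1 − 32%) = 5.9160%.
WACC = 0.3978 × 11.7280% + 0.6022 × 5.9160% = 8.2278%.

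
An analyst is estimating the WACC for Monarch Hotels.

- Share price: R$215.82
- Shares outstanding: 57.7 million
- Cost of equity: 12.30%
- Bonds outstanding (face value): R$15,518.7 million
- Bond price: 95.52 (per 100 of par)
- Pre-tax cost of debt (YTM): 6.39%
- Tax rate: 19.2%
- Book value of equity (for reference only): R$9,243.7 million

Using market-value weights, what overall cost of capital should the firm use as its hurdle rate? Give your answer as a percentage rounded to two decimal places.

Market value of equity E = 215.82 × 57.7m = 12452.814m. Market value of debt D = 15518.7m × 95.52/100 = 14823.46224m.
Total capital V = 12452.814 + 14823.46224 = 27276.27624.
Equity: weight = 12452.814/27276.27624 = 0.4565; cost = 12.3%.
Bonds outstanding: weight = 14823.46224/27276.27624 = 0.5435; after-tax cost = 6.39% × (1 − 19.2%) = 5.1631%.
WACC = 0.4565 × 12.3000% + 0.5435 × 5.1631% = 8.4214%.

8.42%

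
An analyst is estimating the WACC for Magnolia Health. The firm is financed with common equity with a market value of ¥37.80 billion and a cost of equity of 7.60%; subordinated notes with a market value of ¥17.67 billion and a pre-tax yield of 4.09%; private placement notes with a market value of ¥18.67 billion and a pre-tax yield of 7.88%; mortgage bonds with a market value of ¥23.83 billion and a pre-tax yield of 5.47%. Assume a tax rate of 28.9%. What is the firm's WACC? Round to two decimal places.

5.47%

Total capital V = 37.8 + 17.67 + 18.67 + 23.83 = 97.97.
Equity: weight = 37.8/97.97 = 0.3858; cost = 7.6%.
Subordinated notes: weight = 17.67/97.97 = 0.1804; after-tax cost = 4.09% × (1 − 28.9%) = 2.9080%.
Private placement notes: weight = 18.67/97.97 = 0.1906; after-tax cost = 7.88% × (1 − 28.9%) = 5.6027%.
Mortgage bonds: weight = 23.83/97.97 = 0.2432; after-tax cost = 5.47% × (1 − 28.9%) = 3.8892%.
WACC = 0.3858 × 7.6000% + 0.1804 × 2.9080% + 0.1906 × 5.6027% + 0.2432 × 3.8892% = 5.4705%.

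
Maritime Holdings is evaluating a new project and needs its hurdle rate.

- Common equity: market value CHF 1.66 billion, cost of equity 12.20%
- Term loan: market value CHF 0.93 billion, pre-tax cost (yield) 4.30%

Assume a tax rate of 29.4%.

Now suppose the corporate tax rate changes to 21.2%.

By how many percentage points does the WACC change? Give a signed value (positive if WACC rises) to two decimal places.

Current WACC:
Total capital V = 1.66 + 0.93 = 2.59.
Equity: weight = 1.66/2.59 = 0.6409; cost = 12.2%.
Term loan: weight = 0.93/2.59 = 0.3591; after-tax cost = 4.3% × (1 − 29.4%) = 3.0358%.
WACC = 0.6409 × 12.2000% + 0.3591 × 3.0358% = 8.9094%.
After the change:
Total capital V = 1.66 + 0.93 = 2.59.
Equity: weight = 1.66/2.59 = 0.6409; cost = 12.2%.
Term loan: weight = 0.93/2.59 = 0.3591; after-tax cost = 4.3% × (1 − 21.2%) = 3.3884%.
WACC = 0.6409 × 12.2000% + 0.3591 × 3.3884% = 9.0360%.
Change in WACC = 9.0360% − 8.9094% = 0.1266 pp.

+0.13 pp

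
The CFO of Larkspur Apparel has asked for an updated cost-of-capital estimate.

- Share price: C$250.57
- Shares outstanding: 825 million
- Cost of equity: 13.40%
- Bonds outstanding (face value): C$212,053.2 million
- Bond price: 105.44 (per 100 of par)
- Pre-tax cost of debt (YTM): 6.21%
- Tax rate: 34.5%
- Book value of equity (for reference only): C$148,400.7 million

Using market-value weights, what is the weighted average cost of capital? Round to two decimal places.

Market value of equity E = 250.57 × 825m = 206720.25m. Market value of debt D = 212053.2m × 105.44/100 = 223588.89408m.
Total capital V = 206720.25 + 223588.89408 = 430309.14408.
Equity: weight = 206720.25/430309.14408 = 0.4804; cost = 13.4%.
Bonds outstanding: weight = 223588.89408/430309.14408 = 0.5196; after-tax cost = 6.21% × (1 − 34.5%) = 4.0675%.
WACC = 0.4804 × 13.4000% + 0.5196 × 4.0675% = 8.5509%.

8.55%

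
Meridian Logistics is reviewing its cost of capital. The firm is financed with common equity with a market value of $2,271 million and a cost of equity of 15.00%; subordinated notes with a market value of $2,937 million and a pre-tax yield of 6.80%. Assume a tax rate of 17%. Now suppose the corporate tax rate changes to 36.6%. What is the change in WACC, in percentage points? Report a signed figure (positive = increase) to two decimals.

-0.75 pp

Current WACC:
Total capital V = 2271 + 2937 = 5208.
Equity: weight = 2271/5208 = 0.4361; cost = 15%.
Subordinated notes: weight = 2937/5208 = 0.5639; after-tax cost = 6.8% × (1 − 17%) = 5.6440%.
WACC = 0.4361 × 15.0000% + 0.5639 × 5.6440% = 9.7238%.
After the change:
Total capital V = 2271 + 2937 = 5208.
Equity: weight = 2271/5208 = 0.4361; cost = 15%.
Subordinated notes: weight = 2937/5208 = 0.5639; after-tax cost = 6.8% × (1 − 36.6%) = 4.3112%.
WACC = 0.4361 × 15.0000% + 0.5639 × 4.3112% = 8.9722%.
Change in WACC = 8.9722% − 9.7238% = -0.7516 pp.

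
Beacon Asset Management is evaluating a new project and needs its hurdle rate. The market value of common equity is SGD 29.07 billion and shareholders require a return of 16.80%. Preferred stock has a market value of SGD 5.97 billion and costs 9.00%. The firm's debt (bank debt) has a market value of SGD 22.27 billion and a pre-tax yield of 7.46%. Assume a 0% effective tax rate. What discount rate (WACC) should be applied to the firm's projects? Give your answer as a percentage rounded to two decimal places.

Total capital V = 29.07 + 5.97 + 22.27 = 57.31.
Equity: weight = 29.07/57.31 = 0.5072; cost = 16.8%.
Preferred: weight = 5.97/57.31 = 0.1042; cost = 9%.
Bank debt: weight = 22.27/57.31 = 0.3886; after-tax cost = 7.46% × (1 − 0%) = 7.4600%.
WACC = 0.5072 × 16.8000% + 0.1042 × 9.0000% + 0.3886 × 7.4600% = 12.3581%.

12.36%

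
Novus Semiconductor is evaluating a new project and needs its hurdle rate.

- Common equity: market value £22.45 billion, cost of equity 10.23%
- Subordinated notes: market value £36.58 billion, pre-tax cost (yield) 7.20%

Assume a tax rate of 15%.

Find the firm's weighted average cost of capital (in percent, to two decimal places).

Total capital V = 22.45 + 36.58 = 59.03.
Equity: weight = 22.45/59.03 = 0.3803; cost = 10.23%.
Subordinated notes: weight = 36.58/59.03 = 0.6197; after-tax cost = 7.2% × (1 − 15%) = 6.1200%.
WACC = 0.3803 × 10.2300% + 0.6197 × 6.1200% = 7.6831%.

7.68%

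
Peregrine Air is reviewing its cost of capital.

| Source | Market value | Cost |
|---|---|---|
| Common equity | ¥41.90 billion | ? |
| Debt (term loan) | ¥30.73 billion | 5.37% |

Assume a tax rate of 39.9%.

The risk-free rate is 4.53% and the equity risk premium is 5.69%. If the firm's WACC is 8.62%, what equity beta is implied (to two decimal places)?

1.41

Total capital V = 41.9 + 30.73 = 72.63.
Equity weight = 41.9/72.63 = 0.5769.
Term loan weight = 30.73/72.63 = 0.4231.
Debt contribution = 0.4231 × 5.37% × (1 − 39.9%) = 1.3655%.
Required equity contribution = 8.62% − 1.3655% = 7.2545%  ⇒  Re = 12.5750%.
CAPM: 12.5750% = 4.53% + β × 5.69%  ⇒  β = 1.4139.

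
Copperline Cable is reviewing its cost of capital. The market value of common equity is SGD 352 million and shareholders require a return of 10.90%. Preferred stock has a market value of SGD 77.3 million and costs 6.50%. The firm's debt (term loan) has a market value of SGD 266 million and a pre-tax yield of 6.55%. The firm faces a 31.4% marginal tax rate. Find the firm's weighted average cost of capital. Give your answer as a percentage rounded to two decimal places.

Total capital V = 352 + 77.3 + 266 = 695.3.
Equity: weight = 352/695.3 = 0.5063; cost = 10.9%.
Preferred: weight = 77.3/695.3 = 0.1112; cost = 6.5%.
Term loan: weight = 266/695.3 = 0.3826; after-tax cost = 6.55% × (1 − 31.4%) = 4.4933%.
WACC = 0.5063 × 10.9000% + 0.1112 × 6.5000% + 0.3826 × 4.4933% = 7.9598%.

7.96%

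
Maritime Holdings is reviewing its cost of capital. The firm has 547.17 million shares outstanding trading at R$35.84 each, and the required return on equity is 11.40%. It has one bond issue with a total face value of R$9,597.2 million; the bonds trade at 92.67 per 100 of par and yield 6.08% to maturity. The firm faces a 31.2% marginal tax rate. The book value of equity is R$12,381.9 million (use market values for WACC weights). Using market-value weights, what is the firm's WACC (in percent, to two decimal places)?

9.15%

Market value of equity E = 35.84 × 547.17m = 19610.5728m. Market value of debt D = 9597.2m × 92.67/100 = 8893.72524m.
Total capital V = 19610.5728 + 8893.72524 = 28504.29804.
Equity: weight = 19610.5728/28504.29804 = 0.6880; cost = 11.4%.
Bonds outstanding: weight = 8893.72524/28504.29804 = 0.3120; after-tax cost = 6.08% × (1 − 31.2%) = 4.1830%.
WACC = 0.6880 × 11.4000% + 0.3120 × 4.1830% = 9.1482%.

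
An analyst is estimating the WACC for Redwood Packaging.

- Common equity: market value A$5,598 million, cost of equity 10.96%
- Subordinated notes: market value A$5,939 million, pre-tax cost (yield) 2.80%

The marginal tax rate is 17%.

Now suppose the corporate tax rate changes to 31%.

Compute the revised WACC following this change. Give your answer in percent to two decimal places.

6.31%

After the change:
Total capital V = 5598 + 5939 = 11537.
Equity: weight = 5598/11537 = 0.4852; cost = 10.96%.
Subordinated notes: weight = 5939/11537 = 0.5148; after-tax cost = 2.8% × (1 − 31%) = 1.9320%.
WACC = 0.4852 × 10.9600% + 0.5148 × 1.9320% = 6.3126%.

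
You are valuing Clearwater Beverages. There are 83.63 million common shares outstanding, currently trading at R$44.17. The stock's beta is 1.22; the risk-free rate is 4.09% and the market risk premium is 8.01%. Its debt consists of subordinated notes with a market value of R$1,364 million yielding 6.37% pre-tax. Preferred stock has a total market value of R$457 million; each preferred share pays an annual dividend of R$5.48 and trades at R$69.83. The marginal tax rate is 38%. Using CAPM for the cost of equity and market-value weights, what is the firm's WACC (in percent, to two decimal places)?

10.91%

Cost of equity via CAPM: Re = 4.09% + 1.22 × 8.01% = 13.8622%.
Cost of preferred: Rp = 5.48 / 69.83 = 7.8476%.
Market value of equity E = 44.17 × 83.63m = 3693.9371m.
Total capital V = 3693.9371 + 457 + 1364 = 5514.9371.
Equity: weight = 3693.9371/5514.9371 = 0.6698; cost = 13.8622%.
Preferred: weight = 457/5514.9371 = 0.0829; cost = 7.8476%.
Subordinated notes: weight = 1364/5514.9371 = 0.2473; after-tax cost = 6.37% × (1 − 38%) = 3.9494%.
WACC = 0.6698 × 13.8622% + 0.0829 × 7.8476% + 0.2473 × 3.9494% = 10.9121%.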